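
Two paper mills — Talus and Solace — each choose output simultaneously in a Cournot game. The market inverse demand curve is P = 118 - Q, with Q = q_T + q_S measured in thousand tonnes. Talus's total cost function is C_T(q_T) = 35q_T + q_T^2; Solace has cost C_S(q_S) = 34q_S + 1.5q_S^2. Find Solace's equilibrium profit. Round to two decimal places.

Talus's profit: π_T = (118 - Q)q_T - (35q_T + q_T²). Setting ∂π_T/∂q_T = 0: 83 - 4q_T - (q_S) = 0.
Solace's profit: π_S = (118 - Q)q_S - (34q_S + (3/2)q_S²). Setting ∂π_S/∂q_S = 0: 84 - 5q_S - (q_T) = 0.
Best responses: q_T = (83 - q_S)/4, q_S = (84 - q_T)/5.
Substituting one into the other gives q_T = 331/19 and q_S = 253/19.
Price P = 118 - 584/19 = 1658/19.
Solace's profit: (1658/19)·(253/19) - 34·(253/19) - (3/2)(253/19)² = 443.2756.

443.28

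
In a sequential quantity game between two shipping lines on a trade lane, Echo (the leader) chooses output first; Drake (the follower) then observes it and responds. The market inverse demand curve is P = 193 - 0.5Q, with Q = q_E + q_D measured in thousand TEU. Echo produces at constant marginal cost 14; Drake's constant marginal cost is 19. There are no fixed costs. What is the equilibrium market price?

60

Solve by backward induction. Given q_E, the follower Drake maximises π_D = (193 - (1/2)q_E - (1/2)q_D)q_D - 19q_D.
Follower FOC: 174 - (1/2)q_E - q_D = 0, so q_D(q_E) = (174 - (1/2)q_E).
The leader anticipates this reaction. Substituting into P = 193 - 0.5Q gives P = 106 - (1/4)q_E, so π_E = (106 - (1/4)q_E)q_E - 14q_E.
The leader's first-order condition 92 - (1/2)q_E = 0 yields q_E = 184.
Then q_D = (174 - (1/2)·184) = 82.
Total output Q = 266, so price P = 193 - (1/2)·266 = 60.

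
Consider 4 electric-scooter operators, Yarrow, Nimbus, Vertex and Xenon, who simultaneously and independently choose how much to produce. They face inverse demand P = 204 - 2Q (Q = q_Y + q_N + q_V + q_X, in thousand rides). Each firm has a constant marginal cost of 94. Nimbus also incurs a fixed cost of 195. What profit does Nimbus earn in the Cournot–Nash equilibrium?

47

Each firm earns π_i = (204 - 2Q)q_i - 94q_i.
First-order condition (treating rivals' output as given): 110 - 4q_i - 2·Σ_{j≠i} q_j = 0.
By symmetry each firm produces the same amount; substituting Σ_{j≠i} q_j = 3q_i yields q_i = 110/10 = 11.
Price P = 204 - 2·44 = 116.
Nimbus's profit: (116 - 94)·11 - 195 = 47.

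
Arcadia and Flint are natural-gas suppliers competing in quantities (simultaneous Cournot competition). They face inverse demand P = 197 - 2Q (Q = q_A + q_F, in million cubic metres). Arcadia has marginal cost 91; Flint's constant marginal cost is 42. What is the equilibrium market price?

110

Arcadia's profit: π_A = (197 - 2Q)q_A - (91q_A). Setting ∂π_A/∂q_A = 0: 106 - 4q_A - 2(q_F) = 0.
Flint's profit: π_F = (197 - 2Q)q_F - (42q_F). Setting ∂π_F/∂q_F = 0: 155 - 4q_F - 2(q_A) = 0.
Rearranging gives the reaction functions q_A = (106 - 2q_F)/4 and q_F = (155 - 2q_A)/4.
Solving the pair: q_A = 19/2, q_F = 34.
Total output Q = 87/2, so price P = 197 - 2·(87/2) = 110.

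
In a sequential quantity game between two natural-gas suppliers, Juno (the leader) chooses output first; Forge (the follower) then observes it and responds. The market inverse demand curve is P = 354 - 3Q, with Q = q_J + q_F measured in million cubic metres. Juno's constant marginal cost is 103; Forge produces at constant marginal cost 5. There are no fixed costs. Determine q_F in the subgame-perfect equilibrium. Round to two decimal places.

45.42

Solve by backward induction. Given q_J, the follower Forge maximises π_F = (354 - 3q_J - 3q_F)q_F - 5q_F.
∂π_F/∂q_F = 349 - 3q_J - 6q_F = 0 gives the reaction function q_F = (349 - 3q_J)/6.
The leader anticipates this reaction. Substituting into P = 354 - 3Q gives P = 359/2 - (3/2)q_J, so π_J = (359/2 - (3/2)q_J)q_J - 103q_J.
Leader FOC: 153/2 - 3q_J = 0, so q_J = 51/2.
Then q_F = (349 - 3·(51/2))/6 = 545/12.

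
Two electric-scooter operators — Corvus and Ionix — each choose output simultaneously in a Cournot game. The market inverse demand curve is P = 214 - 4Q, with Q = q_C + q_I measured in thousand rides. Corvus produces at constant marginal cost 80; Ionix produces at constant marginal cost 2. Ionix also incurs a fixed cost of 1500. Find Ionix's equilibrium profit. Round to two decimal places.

836.11

Corvus's profit: π_C = (214 - 4Q)q_C - (80q_C). Setting ∂π_C/∂q_C = 0: 134 - 8q_C - 4(q_I) = 0.
Ionix's first-order condition: 212 - 8q_I - 4(q_C) = 0.
Best responses: q_C = (134 - 4q_I)/8, q_I = (212 - 4q_C)/8.
Substituting one into the other gives q_C = 14/3 and q_I = 145/6.
Price P = 214 - 4·(173/6) = 296/3.
Ionix's profit: (296/3 - 2)·(145/6) - 1500 = 836.1111.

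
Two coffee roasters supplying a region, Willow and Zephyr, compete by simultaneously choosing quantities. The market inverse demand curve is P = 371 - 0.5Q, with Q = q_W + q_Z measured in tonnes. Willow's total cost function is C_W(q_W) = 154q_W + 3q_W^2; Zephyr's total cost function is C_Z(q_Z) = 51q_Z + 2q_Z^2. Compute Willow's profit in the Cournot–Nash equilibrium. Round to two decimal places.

Willow's profit: π_W = (371 - 0.5Q)q_W - (154q_W + 3q_W²). Setting ∂π_W/∂q_W = 0: 217 - 7q_W - (1/2)(q_Z) = 0.
Zephyr's profit: π_Z = (371 - 0.5Q)q_Z - (51q_Z + 2q_Z²). Setting ∂π_Z/∂q_Z = 0: 320 - 5q_Z - (1/2)(q_W) = 0.
Rearranging gives the reaction functions q_W = (217 - (1/2)q_Z)/7 and q_Z = (320 - (1/2)q_W)/5.
Substituting one into the other gives q_W = 26.6187 and q_Z = 61.3381.
Price P = 371 - (1/2)·87.9568 = 327.0216.
Willow's profit: 327.0216·26.6187 - 154·26.6187 - 3·26.6187² = 2479.9441.

2479.94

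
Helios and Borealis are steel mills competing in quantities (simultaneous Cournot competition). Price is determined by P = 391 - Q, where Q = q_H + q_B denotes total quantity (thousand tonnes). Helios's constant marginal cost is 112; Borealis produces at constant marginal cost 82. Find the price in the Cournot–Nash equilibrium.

Helios's profit: π_H = (391 - Q)q_H - (112q_H). Setting ∂π_H/∂q_H = 0: 279 - 2q_H - (q_B) = 0.
Borealis's first-order condition: 309 - 2q_B - (q_H) = 0.
Best responses: q_H = (279 - q_B)/2, q_B = (309 - q_H)/2.
Solving the pair: q_H = 83, q_B = 113.
Total output Q = 196, so price P = 391 - 196 = 195.

195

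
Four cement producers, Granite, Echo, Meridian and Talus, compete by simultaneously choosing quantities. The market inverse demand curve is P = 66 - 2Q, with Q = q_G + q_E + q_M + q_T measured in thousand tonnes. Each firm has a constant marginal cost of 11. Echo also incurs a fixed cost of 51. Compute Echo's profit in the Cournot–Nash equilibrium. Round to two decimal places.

9.50

A representative firm's profit is π_i = q_i(66 - 2Q) - 11q_i.
First-order condition (treating rivals' output as given): 55 - 4q_i - 2·Σ_{j≠i} q_j = 0.
With identical firms every q_j equals q_i, so Σ_{j≠i} q_j = 3q_i and 55 = 10q_i, giving q_i = 11/2.
Price P = 66 - 2·22 = 22.
Echo's profit: (22 - 11)·(11/2) - 51 = 19/2.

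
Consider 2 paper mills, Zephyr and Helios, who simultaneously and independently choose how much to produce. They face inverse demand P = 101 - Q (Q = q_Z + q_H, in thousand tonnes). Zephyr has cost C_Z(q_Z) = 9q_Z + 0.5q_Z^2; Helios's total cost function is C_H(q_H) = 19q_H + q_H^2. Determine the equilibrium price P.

Zephyr's profit: π_Z = (101 - Q)q_Z - (9q_Z + (1/2)q_Z²). Setting ∂π_Z/∂q_Z = 0: 92 - 3q_Z - (q_H) = 0.
Helios's profit: π_H = (101 - Q)q_H - (19q_H + q_H²). Setting ∂π_H/∂q_H = 0: 82 - 4q_H - (q_Z) = 0.
Rearranging gives the reaction functions q_Z = (92 - q_H)/3 and q_H = (82 - q_Z)/4.
Solving the pair: q_Z = 26, q_H = 14.
Total output Q = 40, so price P = 101 - 40 = 61.

61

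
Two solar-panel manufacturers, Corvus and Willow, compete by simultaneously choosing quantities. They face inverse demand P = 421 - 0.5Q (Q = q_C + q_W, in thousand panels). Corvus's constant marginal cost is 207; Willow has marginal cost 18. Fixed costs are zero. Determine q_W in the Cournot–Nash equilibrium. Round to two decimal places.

394.67

Corvus's profit: π_C = (421 - 0.5Q)q_C - (207q_C). Setting ∂π_C/∂q_C = 0: 214 - q_C - (1/2)(q_W) = 0.
Willow's profit: π_W = (421 - 0.5Q)q_W - (18q_W). Setting ∂π_W/∂q_W = 0: 403 - q_W - (1/2)(q_C) = 0.
So q_C = (214 - (1/2)q_W) and q_W = (403 - (1/2)q_C).
Substituting one into the other gives q_C = 50/3 and q_W = 1184/3.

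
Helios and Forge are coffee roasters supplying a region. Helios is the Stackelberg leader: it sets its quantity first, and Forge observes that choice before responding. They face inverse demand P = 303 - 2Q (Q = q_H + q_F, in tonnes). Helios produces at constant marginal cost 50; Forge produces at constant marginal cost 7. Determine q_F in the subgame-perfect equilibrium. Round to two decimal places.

47.75

Solve by backward induction. Given q_H, the follower Forge maximises π_F = (303 - 2q_H - 2q_F)q_F - 7q_F.
∂π_F/∂q_F = 296 - 2q_H - 4q_F = 0 gives the reaction function q_F = (296 - 2q_H)/4.
Helios substitutes q_F(q_H) into its own profit: π_H = q_H(303 - 2q_H - (296 - 2q_H)/2) - 50q_H = (155 - q_H)q_H - 50q_H.
The leader's first-order condition 105 - 2q_H = 0 yields q_H = 105/2.
Then q_F = (296 - 2·(105/2))/4 = 191/4.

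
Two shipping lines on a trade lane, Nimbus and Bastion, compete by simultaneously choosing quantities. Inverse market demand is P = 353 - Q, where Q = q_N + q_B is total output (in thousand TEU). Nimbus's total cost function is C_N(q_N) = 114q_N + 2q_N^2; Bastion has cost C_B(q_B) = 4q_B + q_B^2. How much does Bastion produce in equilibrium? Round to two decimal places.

Nimbus's profit: π_N = (353 - Q)q_N - (114q_N + 2q_N²). Setting ∂π_N/∂q_N = 0: 239 - 6q_N - (q_B) = 0.
Bastion's profit: π_B = (353 - Q)q_B - (4q_B + q_B²). Setting ∂π_B/∂q_B = 0: 349 - 4q_B - (q_N) = 0.
Rearranging gives the reaction functions q_N = (239 - q_B)/6 and q_B = (349 - q_N)/4.
Solving the pair: q_N = 607/23, q_B = 1855/23.

80.65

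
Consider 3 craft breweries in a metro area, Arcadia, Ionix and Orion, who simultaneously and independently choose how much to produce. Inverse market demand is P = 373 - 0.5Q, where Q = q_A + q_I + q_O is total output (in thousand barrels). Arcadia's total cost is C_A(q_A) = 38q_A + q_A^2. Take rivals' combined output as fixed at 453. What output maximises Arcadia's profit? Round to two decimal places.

36.17

With rivals' combined output fixed at 453, Arcadia's profit is π_A = (373 - (1/2)·453 - (1/2)q_A)q_A - (38q_A + q_A²) = (293/2 - (1/2)q_A)q_A - (38q_A + q_A²).
∂π_A/∂q_A = 217/2 - 3q_A = 0, so q_A = 217/6.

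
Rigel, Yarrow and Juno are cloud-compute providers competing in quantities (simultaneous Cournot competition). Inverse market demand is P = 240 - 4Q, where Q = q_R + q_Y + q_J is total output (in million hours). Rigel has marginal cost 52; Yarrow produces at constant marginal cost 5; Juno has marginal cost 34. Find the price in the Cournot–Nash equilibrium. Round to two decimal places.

82.75

Rigel's profit: π_R = (240 - 4Q)q_R - (52q_R). Setting ∂π_R/∂q_R = 0: 188 - 8q_R - 4(q_Y + q_J) = 0.
Yarrow's profit: π_Y = (240 - 4Q)q_Y - (5q_Y). Setting ∂π_Y/∂q_Y = 0: 235 - 8q_Y - 4(q_R + q_J) = 0.
Juno's profit: π_J = (240 - 4Q)q_J - (34q_J). Setting ∂π_J/∂q_J = 0: 206 - 8q_J - 4(q_R + q_Y) = 0.
Adding the 3 first-order conditions: 629 − 16Q = 0, so Q = 629/16.
Back-substituting: q_R = (188 − 629/4)/4 = 123/16, q_Y = (235 − 629/4)/4 = 311/16, q_J = (206 − 629/4)/4 = 195/16.
Total output Q = 629/16, so price P = 240 - 4·(629/16) = 331/4.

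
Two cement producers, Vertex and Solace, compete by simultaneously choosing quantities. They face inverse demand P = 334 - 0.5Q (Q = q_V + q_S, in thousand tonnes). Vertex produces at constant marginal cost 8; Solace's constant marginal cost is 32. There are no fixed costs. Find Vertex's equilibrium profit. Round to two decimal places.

27222.22

Vertex's profit: π_V = (334 - 0.5Q)q_V - (8q_V). Setting ∂π_V/∂q_V = 0: 326 - q_V - (1/2)(q_S) = 0.
Solace's first-order condition: 302 - q_S - (1/2)(q_V) = 0.
Rearranging gives the reaction functions q_V = (326 - (1/2)q_S) and q_S = (302 - (1/2)q_V).
Substituting one into the other gives q_V = 700/3 and q_S = 556/3.
Price P = 334 - (1/2)·(1256/3) = 374/3.
Vertex's profit: (374/3 - 8)·(700/3) = 27222.2222.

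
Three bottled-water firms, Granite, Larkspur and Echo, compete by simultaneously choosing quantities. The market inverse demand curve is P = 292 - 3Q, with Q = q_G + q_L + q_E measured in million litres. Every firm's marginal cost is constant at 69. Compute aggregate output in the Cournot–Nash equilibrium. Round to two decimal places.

A representative firm's profit is π_i = q_i(292 - 3Q) - 69q_i.
First-order condition (treating rivals' output as given): 223 - 6q_i - 3·Σ_{j≠i} q_j = 0.
With identical firms every q_j equals q_i, so Σ_{j≠i} q_j = 2q_i and 223 = 12q_i, giving q_i = 223/12.
Total output Q = 223/12 + 223/12 + 223/12 = 223/4.

55.75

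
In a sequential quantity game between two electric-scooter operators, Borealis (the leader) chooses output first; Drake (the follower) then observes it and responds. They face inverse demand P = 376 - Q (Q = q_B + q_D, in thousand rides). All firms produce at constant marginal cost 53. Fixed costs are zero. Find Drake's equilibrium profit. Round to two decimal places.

6520.56

The follower Drake best-responds to any q_B: π_D = (376 - Q)q_D - 53q_D.
∂π_D/∂q_D = 323 - q_B - 2q_D = 0 gives the reaction function q_D = (323 - q_B)/2.
The leader anticipates this reaction. Substituting into P = 376 - Q gives P = 429/2 - (1/2)q_B, so π_B = (429/2 - (1/2)q_B)q_B - 53q_B.
The leader's first-order condition 323/2 - q_B = 0 yields q_B = 323/2.
Then q_D = (323 - 323/2)/2 = 323/4.
Price P = 376 - 969/4 = 535/4.
Drake's profit: (535/4 - 53)·(323/4) = 6520.5625.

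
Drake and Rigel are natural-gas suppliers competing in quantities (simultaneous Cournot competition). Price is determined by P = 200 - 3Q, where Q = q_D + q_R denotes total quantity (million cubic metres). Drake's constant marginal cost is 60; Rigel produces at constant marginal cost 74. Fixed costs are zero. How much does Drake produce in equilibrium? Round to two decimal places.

17.11

Drake's profit: π_D = (200 - 3Q)q_D - (60q_D). Setting ∂π_D/∂q_D = 0: 140 - 6q_D - 3(q_R) = 0.
Rigel's profit: π_R = (200 - 3Q)q_R - (74q_R). Setting ∂π_R/∂q_R = 0: 126 - 6q_R - 3(q_D) = 0.
Best responses: q_D = (140 - 3q_R)/6, q_R = (126 - 3q_D)/6.
Solving the pair: q_D = 154/9, q_R = 112/9.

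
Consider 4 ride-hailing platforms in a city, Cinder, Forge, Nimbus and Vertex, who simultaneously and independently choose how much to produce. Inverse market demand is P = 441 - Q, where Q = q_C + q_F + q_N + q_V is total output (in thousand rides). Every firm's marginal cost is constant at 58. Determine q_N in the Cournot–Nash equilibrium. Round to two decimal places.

76.60

A representative firm's profit is π_i = q_i(441 - Q) - 58q_i.
Setting ∂π_i/∂q_i = 0 with rivals' quantities fixed: 383 - 2q_i - Σ_{j≠i} q_j = 0.
By symmetry each firm produces the same amount; substituting Σ_{j≠i} q_j = 3q_i yields q_i = 383/5.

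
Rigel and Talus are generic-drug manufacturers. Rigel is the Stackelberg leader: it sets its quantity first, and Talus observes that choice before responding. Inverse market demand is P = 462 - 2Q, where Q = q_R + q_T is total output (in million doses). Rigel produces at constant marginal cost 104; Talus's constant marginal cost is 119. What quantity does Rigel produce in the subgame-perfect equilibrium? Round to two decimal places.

93.25

The follower Talus best-responds to any q_R: π_T = (462 - 2Q)q_T - 119q_T.
Setting the follower's marginal profit to zero, 343 - 2q_R - 4q_T = 0, i.e. q_T = (343 - 2q_R)/4.
The leader anticipates this reaction. Substituting into P = 462 - 2Q gives P = 581/2 - q_R, so π_R = (581/2 - q_R)q_R - 104q_R.
The leader's first-order condition 373/2 - 2q_R = 0 yields q_R = 373/4.
Then q_T = (343 - 2·(373/4))/4 = 313/8.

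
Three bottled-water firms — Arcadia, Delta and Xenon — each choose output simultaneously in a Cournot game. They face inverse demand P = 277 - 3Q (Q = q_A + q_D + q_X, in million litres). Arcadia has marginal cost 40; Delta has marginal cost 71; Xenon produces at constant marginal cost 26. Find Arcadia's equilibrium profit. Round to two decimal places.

Arcadia's profit: π_A = (277 - 3Q)q_A - (40q_A). Setting ∂π_A/∂q_A = 0: 237 - 6q_A - 3(q_D + q_X) = 0.
Delta's first-order condition: 206 - 6q_D - 3(q_A + q_X) = 0.
Xenon's first-order condition: 251 - 6q_X - 3(q_A + q_D) = 0.
Summing all 3 equations gives 694 − 12Q = 0, hence Q = 347/6.
Back-substituting: q_A = (237 − 347/2)/3 = 127/6, q_D = (206 − 347/2)/3 = 65/6, q_X = (251 − 347/2)/3 = 155/6.
Price P = 277 - 3·(347/6) = 207/2.
Arcadia's profit: (207/2 - 40)·(127/6) = 1344.0833.

1344.08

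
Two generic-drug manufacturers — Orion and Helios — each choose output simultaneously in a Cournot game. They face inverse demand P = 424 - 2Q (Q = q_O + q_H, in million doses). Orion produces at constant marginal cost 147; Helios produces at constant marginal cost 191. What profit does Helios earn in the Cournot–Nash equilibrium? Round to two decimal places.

Orion's profit: π_O = (424 - 2Q)q_O - (147q_O). Setting ∂π_O/∂q_O = 0: 277 - 4q_O - 2(q_H) = 0.
Helios's profit: π_H = (424 - 2Q)q_H - (191q_H). Setting ∂π_H/∂q_H = 0: 233 - 4q_H - 2(q_O) = 0.
Rearranging gives the reaction functions q_O = (277 - 2q_H)/4 and q_H = (233 - 2q_O)/4.
Substituting one into the other gives q_O = 107/2 and q_H = 63/2.
Price P = 424 - 2·85 = 254.
Helios's profit: (254 - 191)·(63/2) = 1984.5000.

1984.50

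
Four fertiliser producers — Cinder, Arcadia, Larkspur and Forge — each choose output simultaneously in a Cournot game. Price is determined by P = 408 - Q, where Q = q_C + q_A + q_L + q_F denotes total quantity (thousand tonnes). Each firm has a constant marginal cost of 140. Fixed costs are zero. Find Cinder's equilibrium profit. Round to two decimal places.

2872.96

Each firm earns π_i = (408 - Q)q_i - 140q_i.
First-order condition (treating rivals' output as given): 268 - 2q_i - Σ_{j≠i} q_j = 0.
With identical firms every q_j equals q_i, so Σ_{j≠i} q_j = 3q_i and 268 = 5q_i, giving q_i = 268/5.
Price P = 408 - 1072/5 = 968/5.
Cinder's profit: (968/5 - 140)·(268/5) = 2872.9600.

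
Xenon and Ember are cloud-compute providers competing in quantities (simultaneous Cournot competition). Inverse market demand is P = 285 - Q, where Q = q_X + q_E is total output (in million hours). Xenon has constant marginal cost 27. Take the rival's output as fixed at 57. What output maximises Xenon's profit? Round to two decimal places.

With the rival's output fixed at 57, Xenon's profit is π_X = (285 - 57 - q_X)q_X - (27q_X) = (228 - q_X)q_X - (27q_X).
∂π_X/∂q_X = 201 - 2q_X = 0, so q_X = 201/2.

100.50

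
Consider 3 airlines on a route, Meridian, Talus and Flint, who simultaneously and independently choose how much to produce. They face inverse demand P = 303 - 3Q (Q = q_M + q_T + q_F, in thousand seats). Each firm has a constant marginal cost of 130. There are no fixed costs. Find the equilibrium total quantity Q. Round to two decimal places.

Each firm earns π_i = (303 - 3Q)q_i - 130q_i.
Setting ∂π_i/∂q_i = 0 with rivals' quantities fixed: 173 - 6q_i - 3·Σ_{j≠i} q_j = 0.
By symmetry each firm produces the same amount; substituting Σ_{j≠i} q_j = 2q_i yields q_i = 173/12.
Total output Q = 173/12 + 173/12 + 173/12 = 173/4.

43.25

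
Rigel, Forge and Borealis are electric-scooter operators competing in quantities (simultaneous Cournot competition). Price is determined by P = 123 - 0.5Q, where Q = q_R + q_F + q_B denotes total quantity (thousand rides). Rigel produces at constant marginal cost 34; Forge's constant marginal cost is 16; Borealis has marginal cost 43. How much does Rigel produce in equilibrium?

40

Rigel's profit: π_R = (123 - 0.5Q)q_R - (34q_R). Setting ∂π_R/∂q_R = 0: 89 - q_R - (1/2)(q_F + q_B) = 0.
Forge's profit: π_F = (123 - 0.5Q)q_F - (16q_F). Setting ∂π_F/∂q_F = 0: 107 - q_F - (1/2)(q_R + q_B) = 0.
Borealis's profit: π_B = (123 - 0.5Q)q_B - (43q_B). Setting ∂π_B/∂q_B = 0: 80 - q_B - (1/2)(q_R + q_F) = 0.
Adding the 3 conditions: 276 − Q − Q = 0, i.e. Q = 138.
Back-substituting: q_R = (89 − 69)/(1/2) = 40, q_F = (107 − 69)/(1/2) = 76, q_B = (80 − 69)/(1/2) = 22.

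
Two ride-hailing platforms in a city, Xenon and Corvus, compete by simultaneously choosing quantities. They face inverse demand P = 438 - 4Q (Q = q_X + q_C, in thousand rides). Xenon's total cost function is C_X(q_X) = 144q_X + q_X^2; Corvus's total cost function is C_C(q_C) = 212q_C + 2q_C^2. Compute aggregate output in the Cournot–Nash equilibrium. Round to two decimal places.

35.65

Xenon's profit: π_X = (438 - 4Q)q_X - (144q_X + q_X²). Setting ∂π_X/∂q_X = 0: 294 - 10q_X - 4(q_C) = 0.
Corvus's profit: π_C = (438 - 4Q)q_C - (212q_C + 2q_C²). Setting ∂π_C/∂q_C = 0: 226 - 12q_C - 4(q_X) = 0.
Best responses: q_X = (294 - 4q_C)/10, q_C = (226 - 4q_X)/12.
Solving the pair: q_X = 328/13, q_C = 271/26.
Total output Q = 328/13 + 271/26 = 927/26.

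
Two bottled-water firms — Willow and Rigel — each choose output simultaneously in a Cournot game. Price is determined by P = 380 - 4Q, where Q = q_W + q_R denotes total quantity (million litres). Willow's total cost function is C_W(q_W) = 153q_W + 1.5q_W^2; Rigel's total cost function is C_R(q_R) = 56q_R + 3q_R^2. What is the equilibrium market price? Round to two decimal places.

Willow's profit: π_W = (380 - 4Q)q_W - (153q_W + (3/2)q_W²). Setting ∂π_W/∂q_W = 0: 227 - 11q_W - 4(q_R) = 0.
Rigel's first-order condition: 324 - 14q_R - 4(q_W) = 0.
Best responses: q_W = (227 - 4q_R)/11, q_R = (324 - 4q_W)/14.
Solving the pair: q_W = 941/69, q_R = 1328/69.
Total output Q = 32.8841, so price P = 380 - 4·32.8841 = 248.4638.

248.46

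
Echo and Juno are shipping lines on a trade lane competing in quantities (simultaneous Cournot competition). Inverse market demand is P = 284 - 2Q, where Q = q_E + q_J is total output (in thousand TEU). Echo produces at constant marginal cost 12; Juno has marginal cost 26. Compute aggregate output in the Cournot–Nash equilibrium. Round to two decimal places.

Echo's profit: π_E = (284 - 2Q)q_E - (12q_E). Setting ∂π_E/∂q_E = 0: 272 - 4q_E - 2(q_J) = 0.
Juno's first-order condition: 258 - 4q_J - 2(q_E) = 0.
So q_E = (272 - 2q_J)/4 and q_J = (258 - 2q_E)/4.
Substituting one into the other gives q_E = 143/3 and q_J = 122/3.
Total output Q = 143/3 + 122/3 = 265/3.

88.33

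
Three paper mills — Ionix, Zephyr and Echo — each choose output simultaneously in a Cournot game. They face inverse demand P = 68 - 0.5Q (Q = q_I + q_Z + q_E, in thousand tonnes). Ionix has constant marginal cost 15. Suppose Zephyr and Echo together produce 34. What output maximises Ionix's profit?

36

With rivals' combined output fixed at 34, Ionix's profit is π_I = (68 - (1/2)·34 - (1/2)q_I)q_I - (15q_I) = (51 - (1/2)q_I)q_I - (15q_I).
∂π_I/∂q_I = 36 - q_I = 0, so q_I = 36.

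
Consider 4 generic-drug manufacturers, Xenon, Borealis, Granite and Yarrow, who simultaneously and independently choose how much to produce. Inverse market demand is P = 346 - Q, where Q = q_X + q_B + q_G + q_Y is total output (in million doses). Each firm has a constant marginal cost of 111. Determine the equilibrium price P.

158

A representative firm's profit is π_i = q_i(346 - Q) - 111q_i.
Setting ∂π_i/∂q_i = 0 with rivals' quantities fixed: 235 - 2q_i - Σ_{j≠i} q_j = 0.
With identical firms every q_j equals q_i, so Σ_{j≠i} q_j = 3q_i and 235 = 5q_i, giving q_i = 47.
Total output Q = 188, so price P = 346 - 188 = 158.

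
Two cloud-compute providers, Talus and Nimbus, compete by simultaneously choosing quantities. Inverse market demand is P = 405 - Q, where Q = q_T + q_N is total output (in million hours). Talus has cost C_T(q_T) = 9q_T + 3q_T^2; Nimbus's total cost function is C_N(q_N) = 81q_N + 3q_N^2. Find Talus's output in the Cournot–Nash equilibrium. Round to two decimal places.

Talus's profit: π_T = (405 - Q)q_T - (9q_T + 3q_T²). Setting ∂π_T/∂q_T = 0: 396 - 8q_T - (q_N) = 0.
Nimbus's first-order condition: 324 - 8q_N - (q_T) = 0.
Best responses: q_T = (396 - q_N)/8, q_N = (324 - q_T)/8.
Substituting one into the other gives q_T = 316/7 and q_N = 244/7.

45.14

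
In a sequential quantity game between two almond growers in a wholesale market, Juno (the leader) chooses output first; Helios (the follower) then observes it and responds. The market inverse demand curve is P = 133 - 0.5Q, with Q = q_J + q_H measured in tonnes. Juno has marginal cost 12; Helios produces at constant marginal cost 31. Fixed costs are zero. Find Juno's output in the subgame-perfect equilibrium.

140

The follower Helios best-responds to any q_J: π_H = (133 - 0.5Q)q_H - 31q_H.
Follower FOC: 102 - (1/2)q_J - q_H = 0, so q_H(q_J) = (102 - (1/2)q_J).
Juno substitutes q_H(q_J) into its own profit: π_J = q_J(133 - (1/2)q_J - (102 - (1/2)q_J)/2) - 12q_J = (82 - (1/4)q_J)q_J - 12q_J.
The leader's first-order condition 70 - (1/2)q_J = 0 yields q_J = 140.
Then q_H = (102 - (1/2)·140) = 32.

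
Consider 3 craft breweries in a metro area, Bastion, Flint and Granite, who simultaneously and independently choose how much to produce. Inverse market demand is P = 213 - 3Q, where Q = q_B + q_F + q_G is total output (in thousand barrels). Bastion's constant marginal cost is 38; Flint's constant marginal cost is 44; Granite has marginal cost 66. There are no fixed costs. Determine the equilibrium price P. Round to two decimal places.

Bastion's profit: π_B = (213 - 3Q)q_B - (38q_B). Setting ∂π_B/∂q_B = 0: 175 - 6q_B - 3(q_F + q_G) = 0.
Flint's profit: π_F = (213 - 3Q)q_F - (44q_F). Setting ∂π_F/∂q_F = 0: 169 - 6q_F - 3(q_B + q_G) = 0.
Granite's profit: π_G = (213 - 3Q)q_G - (66q_G). Setting ∂π_G/∂q_G = 0: 147 - 6q_G - 3(q_B + q_F) = 0.
Adding the 3 conditions: 491 − 6Q − 6Q = 0, i.e. Q = 491/12.
Back-substituting: q_B = (175 − 491/4)/3 = 209/12, q_F = (169 − 491/4)/3 = 185/12, q_G = (147 − 491/4)/3 = 97/12.
Total output Q = 491/12, so price P = 213 - 3·(491/12) = 361/4.

90.25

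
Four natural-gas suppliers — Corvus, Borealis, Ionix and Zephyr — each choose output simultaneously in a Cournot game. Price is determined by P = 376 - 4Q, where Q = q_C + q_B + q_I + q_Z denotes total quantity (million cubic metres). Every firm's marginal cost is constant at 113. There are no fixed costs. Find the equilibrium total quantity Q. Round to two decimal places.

A representative firm's profit is π_i = q_i(376 - 4Q) - 113q_i.
First-order condition (treating rivals' output as given): 263 - 8q_i - 4·Σ_{j≠i} q_j = 0.
By symmetry each firm produces the same amount; substituting Σ_{j≠i} q_j = 3q_i yields q_i = 263/20.
Total output Q = 263/20 + 263/20 + 263/20 + 263/20 = 263/5.

52.60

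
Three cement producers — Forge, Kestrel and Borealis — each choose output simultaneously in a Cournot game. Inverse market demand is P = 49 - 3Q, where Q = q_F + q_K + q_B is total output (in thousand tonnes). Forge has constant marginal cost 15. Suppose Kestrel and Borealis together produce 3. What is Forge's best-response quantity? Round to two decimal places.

With rivals' combined output fixed at 3, Forge's profit is π_F = (49 - 3·3 - 3q_F)q_F - (15q_F) = (40 - 3q_F)q_F - (15q_F).
∂π_F/∂q_F = 25 - 6q_F = 0, so q_F = 25/6.

4.17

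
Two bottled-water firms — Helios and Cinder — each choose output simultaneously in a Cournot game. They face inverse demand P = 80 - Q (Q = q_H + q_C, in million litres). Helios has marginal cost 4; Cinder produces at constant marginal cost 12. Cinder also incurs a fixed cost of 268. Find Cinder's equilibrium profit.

132

Helios's profit: π_H = (80 - Q)q_H - (4q_H). Setting ∂π_H/∂q_H = 0: 76 - 2q_H - (q_C) = 0.
Cinder's profit: π_C = (80 - Q)q_C - (12q_C). Setting ∂π_C/∂q_C = 0: 68 - 2q_C - (q_H) = 0.
Rearranging gives the reaction functions q_H = (76 - q_C)/2 and q_C = (68 - q_H)/2.
Substituting one into the other gives q_H = 28 and q_C = 20.
Price P = 80 - 48 = 32.
Cinder's profit: (32 - 12)·20 - 268 = 132.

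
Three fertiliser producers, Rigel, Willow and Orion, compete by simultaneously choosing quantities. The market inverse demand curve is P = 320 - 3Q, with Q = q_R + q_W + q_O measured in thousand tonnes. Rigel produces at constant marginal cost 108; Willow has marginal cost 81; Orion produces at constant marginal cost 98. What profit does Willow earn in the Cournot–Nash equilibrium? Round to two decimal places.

Rigel's profit: π_R = (320 - 3Q)q_R - (108q_R). Setting ∂π_R/∂q_R = 0: 212 - 6q_R - 3(q_W + q_O) = 0.
Willow's first-order condition: 239 - 6q_W - 3(q_R + q_O) = 0.
Orion's profit: π_O = (320 - 3Q)q_O - (98q_O). Setting ∂π_O/∂q_O = 0: 222 - 6q_O - 3(q_R + q_W) = 0.
Adding the 3 conditions: 673 − 6Q − 6Q = 0, i.e. Q = 673/12.
Back-substituting: q_R = (212 − 673/4)/3 = 175/12, q_W = (239 − 673/4)/3 = 283/12, q_O = (222 − 673/4)/3 = 215/12.
Price P = 320 - 3·(673/12) = 607/4.
Willow's profit: (607/4 - 81)·(283/12) = 1668.5208.

1668.52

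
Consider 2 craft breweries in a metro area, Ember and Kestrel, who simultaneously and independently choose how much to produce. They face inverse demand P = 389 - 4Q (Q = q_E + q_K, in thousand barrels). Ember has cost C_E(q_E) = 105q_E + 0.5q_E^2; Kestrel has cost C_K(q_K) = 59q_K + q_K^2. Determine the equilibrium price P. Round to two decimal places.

Ember's profit: π_E = (389 - 4Q)q_E - (105q_E + (1/2)q_E²). Setting ∂π_E/∂q_E = 0: 284 - 9q_E - 4(q_K) = 0.
Kestrel's profit: π_K = (389 - 4Q)q_K - (59q_K + q_K²). Setting ∂π_K/∂q_K = 0: 330 - 10q_K - 4(q_E) = 0.
Best responses: q_E = (284 - 4q_K)/9, q_K = (330 - 4q_E)/10.
Solving the pair: q_E = 760/37, q_K = 917/37.
Total output Q = 1677/37, so price P = 389 - 4·(1677/37) = 207.7027.

207.70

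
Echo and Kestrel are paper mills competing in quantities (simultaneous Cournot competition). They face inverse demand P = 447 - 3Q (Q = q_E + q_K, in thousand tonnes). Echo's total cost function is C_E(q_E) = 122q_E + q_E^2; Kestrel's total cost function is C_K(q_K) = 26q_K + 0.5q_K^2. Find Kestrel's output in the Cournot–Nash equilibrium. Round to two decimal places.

Echo's profit: π_E = (447 - 3Q)q_E - (122q_E + q_E²). Setting ∂π_E/∂q_E = 0: 325 - 8q_E - 3(q_K) = 0.
Kestrel's first-order condition: 421 - 7q_K - 3(q_E) = 0.
Rearranging gives the reaction functions q_E = (325 - 3q_K)/8 and q_K = (421 - 3q_E)/7.
Solving the pair: q_E = 1012/47, q_K = 50.9149.

50.91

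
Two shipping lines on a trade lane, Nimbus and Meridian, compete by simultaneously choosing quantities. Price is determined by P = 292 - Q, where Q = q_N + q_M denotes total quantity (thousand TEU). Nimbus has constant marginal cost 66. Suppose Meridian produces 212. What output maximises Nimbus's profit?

7

With the rival's output fixed at 212, Nimbus's profit is π_N = (292 - 212 - q_N)q_N - (66q_N) = (80 - q_N)q_N - (66q_N).
∂π_N/∂q_N = 14 - 2q_N = 0, so q_N = 7.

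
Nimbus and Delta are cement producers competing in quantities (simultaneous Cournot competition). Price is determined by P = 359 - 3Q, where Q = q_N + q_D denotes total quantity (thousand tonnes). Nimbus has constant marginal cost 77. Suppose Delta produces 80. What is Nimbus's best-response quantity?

7

With the rival's output fixed at 80, Nimbus's profit is π_N = (359 - 3·80 - 3q_N)q_N - (77q_N) = (119 - 3q_N)q_N - (77q_N).
∂π_N/∂q_N = 42 - 6q_N = 0, so q_N = 7.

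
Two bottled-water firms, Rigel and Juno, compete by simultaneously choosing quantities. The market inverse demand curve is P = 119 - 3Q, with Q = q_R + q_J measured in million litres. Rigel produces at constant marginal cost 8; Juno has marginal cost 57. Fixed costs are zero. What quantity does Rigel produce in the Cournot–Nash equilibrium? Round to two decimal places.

17.78

Rigel's profit: π_R = (119 - 3Q)q_R - (8q_R). Setting ∂π_R/∂q_R = 0: 111 - 6q_R - 3(q_J) = 0.
Juno's first-order condition: 62 - 6q_J - 3(q_R) = 0.
Best responses: q_R = (111 - 3q_J)/6, q_J = (62 - 3q_R)/6.
Substituting one into the other gives q_R = 160/9 and q_J = 13/9.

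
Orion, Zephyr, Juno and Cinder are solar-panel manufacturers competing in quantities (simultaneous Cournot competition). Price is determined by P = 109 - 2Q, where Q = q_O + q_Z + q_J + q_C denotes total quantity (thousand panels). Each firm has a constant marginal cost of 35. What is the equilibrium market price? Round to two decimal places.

49.80

Each firm earns π_i = (109 - 2Q)q_i - 35q_i.
First-order condition (treating rivals' output as given): 74 - 4q_i - 2·Σ_{j≠i} q_j = 0.
With identical firms every q_j equals q_i, so Σ_{j≠i} q_j = 3q_i and 74 = 10q_i, giving q_i = 37/5.
Total output Q = 148/5, so price P = 109 - 2·(148/5) = 249/5.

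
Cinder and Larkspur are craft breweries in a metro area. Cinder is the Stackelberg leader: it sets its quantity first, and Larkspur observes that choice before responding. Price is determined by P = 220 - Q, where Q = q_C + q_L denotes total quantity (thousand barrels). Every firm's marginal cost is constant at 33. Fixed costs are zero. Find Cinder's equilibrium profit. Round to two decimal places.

The follower Larkspur best-responds to any q_C: π_L = (220 - Q)q_L - 33q_L.
∂π_L/∂q_L = 187 - q_C - 2q_L = 0 gives the reaction function q_L = (187 - q_C)/2.
Cinder substitutes q_L(q_C) into its own profit: π_C = q_C(220 - q_C - (187 - q_C)/2) - 33q_C = (253/2 - (1/2)q_C)q_C - 33q_C.
Leader FOC: 187/2 - q_C = 0, so q_C = 187/2.
Then q_L = (187 - 187/2)/2 = 187/4.
Price P = 220 - 561/4 = 319/4.
Cinder's profit: (319/4 - 33)·(187/2) = 4371.1250.

4371.13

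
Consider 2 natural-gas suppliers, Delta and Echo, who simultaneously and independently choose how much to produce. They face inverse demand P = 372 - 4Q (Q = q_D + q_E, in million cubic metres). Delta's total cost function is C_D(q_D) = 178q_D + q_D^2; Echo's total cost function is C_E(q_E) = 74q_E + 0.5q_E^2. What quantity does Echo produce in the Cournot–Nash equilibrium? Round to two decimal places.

29.78

Delta's profit: π_D = (372 - 4Q)q_D - (178q_D + q_D²). Setting ∂π_D/∂q_D = 0: 194 - 10q_D - 4(q_E) = 0.
Echo's first-order condition: 298 - 9q_E - 4(q_D) = 0.
Best responses: q_D = (194 - 4q_E)/10, q_E = (298 - 4q_D)/9.
Substituting one into the other gives q_D = 277/37 and q_E = 1102/37.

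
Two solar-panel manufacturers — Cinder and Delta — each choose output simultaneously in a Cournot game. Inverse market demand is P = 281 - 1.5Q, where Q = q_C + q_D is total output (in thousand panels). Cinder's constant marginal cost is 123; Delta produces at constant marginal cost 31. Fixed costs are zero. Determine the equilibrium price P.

145

Cinder's profit: π_C = (281 - 1.5Q)q_C - (123q_C). Setting ∂π_C/∂q_C = 0: 158 - 3q_C - (3/2)(q_D) = 0.
Delta's first-order condition: 250 - 3q_D - (3/2)(q_C) = 0.
So q_C = (158 - (3/2)q_D)/3 and q_D = (250 - (3/2)q_C)/3.
Substituting one into the other gives q_C = 44/3 and q_D = 76.
Total output Q = 272/3, so price P = 281 - (3/2)·(272/3) = 145.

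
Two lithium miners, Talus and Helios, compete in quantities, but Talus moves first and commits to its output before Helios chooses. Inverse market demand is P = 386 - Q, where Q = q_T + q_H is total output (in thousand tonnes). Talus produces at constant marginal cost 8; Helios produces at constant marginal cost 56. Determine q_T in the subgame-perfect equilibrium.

213

Solve by backward induction. Given q_T, the follower Helios maximises π_H = (386 - q_T - q_H)q_H - 56q_H.
Setting the follower's marginal profit to zero, 330 - q_T - 2q_H = 0, i.e. q_H = (330 - q_T)/2.
Talus substitutes q_H(q_T) into its own profit: π_T = q_T(386 - q_T - (330 - q_T)/2) - 8q_T = (221 - (1/2)q_T)q_T - 8q_T.
Leader FOC: 213 - q_T = 0, so q_T = 213.
Then q_H = (330 - 213)/2 = 117/2.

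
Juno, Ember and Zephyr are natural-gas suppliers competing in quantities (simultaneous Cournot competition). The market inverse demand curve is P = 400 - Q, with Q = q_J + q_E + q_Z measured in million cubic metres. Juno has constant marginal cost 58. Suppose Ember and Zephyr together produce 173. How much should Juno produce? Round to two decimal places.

84.50

With rivals' combined output fixed at 173, Juno's profit is π_J = (400 - 173 - q_J)q_J - (58q_J) = (227 - q_J)q_J - (58q_J).
∂π_J/∂q_J = 169 - 2q_J = 0, so q_J = 169/2.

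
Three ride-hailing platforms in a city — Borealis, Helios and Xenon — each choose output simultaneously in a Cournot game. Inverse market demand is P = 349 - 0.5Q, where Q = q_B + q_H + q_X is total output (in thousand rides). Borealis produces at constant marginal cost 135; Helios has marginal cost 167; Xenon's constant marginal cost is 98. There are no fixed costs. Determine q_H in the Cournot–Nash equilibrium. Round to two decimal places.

40.50

Borealis's profit: π_B = (349 - 0.5Q)q_B - (135q_B). Setting ∂π_B/∂q_B = 0: 214 - q_B - (1/2)(q_H + q_X) = 0.
Helios's first-order condition: 182 - q_H - (1/2)(q_B + q_X) = 0.
Xenon's profit: π_X = (349 - 0.5Q)q_X - (98q_X). Setting ∂π_X/∂q_X = 0: 251 - q_X - (1/2)(q_B + q_H) = 0.
Summing all 3 equations gives 647 − 2Q = 0, hence Q = 647/2.
Back-substituting: q_B = (214 − 647/4)/(1/2) = 209/2, q_H = (182 − 647/4)/(1/2) = 81/2, q_X = (251 − 647/4)/(1/2) = 357/2.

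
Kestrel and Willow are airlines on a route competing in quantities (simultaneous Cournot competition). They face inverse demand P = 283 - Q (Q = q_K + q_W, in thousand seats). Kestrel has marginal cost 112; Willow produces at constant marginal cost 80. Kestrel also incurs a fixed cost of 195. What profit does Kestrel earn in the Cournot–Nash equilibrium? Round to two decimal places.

Kestrel's profit: π_K = (283 - Q)q_K - (112q_K). Setting ∂π_K/∂q_K = 0: 171 - 2q_K - (q_W) = 0.
Willow's profit: π_W = (283 - Q)q_W - (80q_W). Setting ∂π_W/∂q_W = 0: 203 - 2q_W - (q_K) = 0.
So q_K = (171 - q_W)/2 and q_W = (203 - q_K)/2.
Solving the pair: q_K = 139/3, q_W = 235/3.
Price P = 283 - 374/3 = 475/3.
Kestrel's profit: (475/3 - 112)·(139/3) - 195 = 1951.7778.

1951.78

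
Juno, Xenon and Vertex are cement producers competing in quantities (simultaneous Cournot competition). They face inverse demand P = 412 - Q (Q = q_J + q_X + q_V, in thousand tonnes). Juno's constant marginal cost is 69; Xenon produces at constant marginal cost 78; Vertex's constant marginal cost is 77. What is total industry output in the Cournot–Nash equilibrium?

Juno's profit: π_J = (412 - Q)q_J - (69q_J). Setting ∂π_J/∂q_J = 0: 343 - 2q_J - (q_X + q_V) = 0.
Xenon's first-order condition: 334 - 2q_X - (q_J + q_V) = 0.
Vertex's first-order condition: 335 - 2q_V - (q_J + q_X) = 0.
Adding the 3 first-order conditions: 1012 − 4Q = 0, so Q = 253.
Back-substituting: q_J = (343 − 253) = 90, q_X = (334 − 253) = 81, q_V = (335 − 253) = 82.
Total output Q = 90 + 81 + 82 = 253.

253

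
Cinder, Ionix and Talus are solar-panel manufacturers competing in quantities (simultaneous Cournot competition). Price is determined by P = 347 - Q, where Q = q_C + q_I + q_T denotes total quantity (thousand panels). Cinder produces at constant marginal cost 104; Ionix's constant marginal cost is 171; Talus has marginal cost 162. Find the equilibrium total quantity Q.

Cinder's profit: π_C = (347 - Q)q_C - (104q_C). Setting ∂π_C/∂q_C = 0: 243 - 2q_C - (q_I + q_T) = 0.
Ionix's first-order condition: 176 - 2q_I - (q_C + q_T) = 0.
Talus's first-order condition: 185 - 2q_T - (q_C + q_I) = 0.
Adding the 3 first-order conditions: 604 − 4Q = 0, so Q = 151.
Back-substituting: q_C = (243 − 151) = 92, q_I = (176 − 151) = 25, q_T = (185 − 151) = 34.
Total output Q = 92 + 25 + 34 = 151.

151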